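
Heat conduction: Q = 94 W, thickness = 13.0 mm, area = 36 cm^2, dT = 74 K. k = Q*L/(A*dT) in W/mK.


k = 94*13.0/1000/(36/10000*74) = 4.59 W/mK

4.59


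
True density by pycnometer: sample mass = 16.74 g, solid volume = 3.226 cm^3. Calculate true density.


TD = 16.74 / 3.226 = 5.189 g/cm^3

5.189


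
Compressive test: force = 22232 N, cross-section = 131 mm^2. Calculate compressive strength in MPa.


CS = 22232 / 131 = 169.7 MPa

169.7


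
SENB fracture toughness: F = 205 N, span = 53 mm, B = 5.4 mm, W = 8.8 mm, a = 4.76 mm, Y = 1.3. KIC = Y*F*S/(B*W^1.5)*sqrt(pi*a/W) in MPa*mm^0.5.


KIC = 1.3*205*53/(5.4*8.8^1.5)*sqrt(pi*4.76/8.8) = 130.61

130.61


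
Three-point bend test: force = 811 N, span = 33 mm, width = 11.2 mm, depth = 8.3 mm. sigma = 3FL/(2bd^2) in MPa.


sigma = 3*811*33/(2*11.2*8.3^2) = 52.0 MPa

52.0


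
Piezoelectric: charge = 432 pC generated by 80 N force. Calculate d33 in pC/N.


d33 = 432 / 80 = 5.4 pC/N

5.4


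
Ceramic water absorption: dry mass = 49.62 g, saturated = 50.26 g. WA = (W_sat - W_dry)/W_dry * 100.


WA = (50.26 - 49.62) / 49.62 * 100 = 1.29%

1.29


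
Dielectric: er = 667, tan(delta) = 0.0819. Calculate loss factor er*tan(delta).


Loss = 667 * 0.0819 = 54.627

54.627


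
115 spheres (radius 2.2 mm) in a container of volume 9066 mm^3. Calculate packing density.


V_sphere = 4/3*pi*2.2^3 = 44.6022 mm^3
Total V = 115*44.6022 = 5129.253 mm^3
PD = 5129.253 / 9066 = 0.566

0.566


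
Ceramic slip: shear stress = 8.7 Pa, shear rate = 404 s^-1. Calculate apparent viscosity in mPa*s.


eta = tau/gamma * 1000 = 8.7/404 * 1000 = 21.5 mPa*s

21.5


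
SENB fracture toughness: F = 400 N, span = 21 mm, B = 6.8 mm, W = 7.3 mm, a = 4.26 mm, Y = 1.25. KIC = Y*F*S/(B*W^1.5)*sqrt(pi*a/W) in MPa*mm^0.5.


KIC = 1.25*400*21/(6.8*7.3^1.5)*sqrt(pi*4.26/7.3) = 106.0

106.0


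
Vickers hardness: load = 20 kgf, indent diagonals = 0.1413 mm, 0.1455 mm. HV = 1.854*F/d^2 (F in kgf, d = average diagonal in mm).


d_avg = (0.1413+0.1455)/2 = 0.1434 mm
HV = 1.854*20/0.1434^2 = 1803

1803


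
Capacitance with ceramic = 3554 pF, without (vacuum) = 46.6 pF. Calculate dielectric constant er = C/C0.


er = 3554 / 46.6 = 76.27

76.27


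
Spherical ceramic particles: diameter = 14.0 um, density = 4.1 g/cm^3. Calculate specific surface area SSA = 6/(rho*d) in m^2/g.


SSA = 6 / (4.1 * 14.0) = 0.105 m^2/g

0.105


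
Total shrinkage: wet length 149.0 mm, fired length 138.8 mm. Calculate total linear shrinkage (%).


TS = (149.0 - 138.8) / 149.0 * 100 = 6.85%

6.85


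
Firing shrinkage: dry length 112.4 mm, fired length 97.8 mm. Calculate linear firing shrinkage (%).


FS = (112.4 - 97.8) / 112.4 * 100 = 12.99%

12.99


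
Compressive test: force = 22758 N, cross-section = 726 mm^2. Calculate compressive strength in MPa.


CS = 22758 / 726 = 31.3 MPa

31.3


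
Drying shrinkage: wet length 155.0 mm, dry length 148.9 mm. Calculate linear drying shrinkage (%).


DS = (155.0 - 148.9) / 155.0 * 100 = 3.94%

3.94


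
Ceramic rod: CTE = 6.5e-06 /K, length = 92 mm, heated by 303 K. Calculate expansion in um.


dL = 6.5e-06 * 92 * 303 * 1000 = 181.194 um

181.194


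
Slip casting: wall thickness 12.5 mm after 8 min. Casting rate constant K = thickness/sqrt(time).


K = 12.5 / sqrt(8) = 12.5 / 2.8284 = 4.419 mm/min^0.5

4.419


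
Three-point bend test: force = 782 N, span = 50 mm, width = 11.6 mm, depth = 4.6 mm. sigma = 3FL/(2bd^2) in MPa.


sigma = 3*782*50/(2*11.6*4.6^2) = 238.9 MPa

238.9


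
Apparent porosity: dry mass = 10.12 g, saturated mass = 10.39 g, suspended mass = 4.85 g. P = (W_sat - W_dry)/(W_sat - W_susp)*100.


P = (10.39 - 10.12) / (10.39 - 4.85) * 100 = 0.27 / 5.54 * 100 = 4.9%

4.9


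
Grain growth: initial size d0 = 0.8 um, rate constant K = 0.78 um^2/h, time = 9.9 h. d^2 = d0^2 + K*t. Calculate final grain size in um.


d^2 = 0.8^2 + 0.78*9.9 = 8.362
d = sqrt(8.362) = 2.89 um

2.89


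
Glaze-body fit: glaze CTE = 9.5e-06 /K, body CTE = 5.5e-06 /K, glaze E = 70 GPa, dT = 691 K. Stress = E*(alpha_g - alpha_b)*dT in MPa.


Stress = 70*1000*(9.5e-06 - 5.5e-06)*691 = 193.5 MPa

193.5


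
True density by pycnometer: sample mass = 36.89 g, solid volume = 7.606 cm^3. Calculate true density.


TD = 36.89 / 7.606 = 4.85 g/cm^3

4.85


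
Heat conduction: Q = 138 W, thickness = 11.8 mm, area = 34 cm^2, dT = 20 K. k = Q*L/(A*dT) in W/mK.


k = 138*11.8/1000/(34/10000*20) = 23.95 W/mK

23.95


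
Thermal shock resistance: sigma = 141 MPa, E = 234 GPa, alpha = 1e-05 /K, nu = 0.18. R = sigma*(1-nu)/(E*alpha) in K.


R = 141*(1-0.18)/(234*1000*1e-05) = 49 K

49


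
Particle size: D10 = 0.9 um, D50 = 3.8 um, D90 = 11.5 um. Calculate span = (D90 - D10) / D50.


Span = (11.5 - 0.9) / 3.8 = 10.6 / 3.8 = 2.789

2.789


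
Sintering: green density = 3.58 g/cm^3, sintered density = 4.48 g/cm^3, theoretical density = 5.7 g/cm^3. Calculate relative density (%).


Relative = 4.48 / 5.7 * 100 = 78.6%

78.6


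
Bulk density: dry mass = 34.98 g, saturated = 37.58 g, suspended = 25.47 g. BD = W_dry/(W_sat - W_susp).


BD = 34.98 / (37.58 - 25.47) = 34.98 / 12.11 = 2.889 g/cm^3

2.889


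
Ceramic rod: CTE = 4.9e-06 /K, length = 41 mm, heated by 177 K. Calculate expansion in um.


dL = 4.9e-06 * 41 * 177 * 1000 = 35.559 um

35.559


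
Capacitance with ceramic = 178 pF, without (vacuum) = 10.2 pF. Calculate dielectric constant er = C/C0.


er = 178 / 10.2 = 17.45

17.45


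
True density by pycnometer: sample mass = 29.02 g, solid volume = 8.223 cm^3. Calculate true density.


TD = 29.02 / 8.223 = 3.529 g/cm^3

3.529


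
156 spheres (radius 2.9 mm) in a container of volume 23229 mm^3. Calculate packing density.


V_sphere = 4/3*pi*2.9^3 = 102.1604 mm^3
Total V = 156*102.1604 = 15937.0224 mm^3
PD = 15937.0224 / 23229 = 0.686

0.686


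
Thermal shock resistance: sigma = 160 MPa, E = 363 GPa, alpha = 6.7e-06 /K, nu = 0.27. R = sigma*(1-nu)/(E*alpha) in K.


R = 160*(1-0.27)/(363*1000*6.7e-06) = 48 K

48


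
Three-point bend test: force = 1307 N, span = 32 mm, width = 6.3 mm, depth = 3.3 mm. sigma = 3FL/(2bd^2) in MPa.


sigma = 3*1307*32/(2*6.3*3.3^2) = 914.4 MPa

914.4


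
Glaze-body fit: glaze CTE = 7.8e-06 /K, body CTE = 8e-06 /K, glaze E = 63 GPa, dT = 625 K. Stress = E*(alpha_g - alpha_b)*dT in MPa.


Stress = 63*1000*(7.8e-06 - 8e-06)*625 = -7.9 MPa

-7.9


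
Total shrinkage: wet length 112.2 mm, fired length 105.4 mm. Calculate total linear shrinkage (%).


TS = (112.2 - 105.4) / 112.2 * 100 = 6.06%

6.06


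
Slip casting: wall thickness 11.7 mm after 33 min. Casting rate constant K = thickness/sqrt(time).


K = 11.7 / sqrt(33) = 11.7 / 5.7446 = 2.037 mm/min^0.5

2.037


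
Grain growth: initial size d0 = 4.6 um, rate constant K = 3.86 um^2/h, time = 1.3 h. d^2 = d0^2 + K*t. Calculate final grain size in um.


d^2 = 4.6^2 + 3.86*1.3 = 26.178
d = sqrt(26.178) = 5.12 um

5.12


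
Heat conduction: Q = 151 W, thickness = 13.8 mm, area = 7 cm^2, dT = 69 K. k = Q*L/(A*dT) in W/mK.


k = 151*13.8/1000/(7/10000*69) = 43.14 W/mK

43.14


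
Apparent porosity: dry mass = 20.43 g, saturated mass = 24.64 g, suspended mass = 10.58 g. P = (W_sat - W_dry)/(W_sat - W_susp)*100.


P = (24.64 - 20.43) / (24.64 - 10.58) * 100 = 4.21 / 14.06 * 100 = 29.9%

29.9


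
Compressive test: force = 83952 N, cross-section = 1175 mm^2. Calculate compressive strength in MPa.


CS = 83952 / 1175 = 71.4 MPa

71.4


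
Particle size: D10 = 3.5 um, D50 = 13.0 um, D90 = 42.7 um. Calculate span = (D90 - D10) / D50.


Span = (42.7 - 3.5) / 13.0 = 39.2 / 13.0 = 3.015

3.015


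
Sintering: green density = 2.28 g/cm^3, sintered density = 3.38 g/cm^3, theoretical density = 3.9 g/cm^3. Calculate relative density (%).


Relative = 3.38 / 3.9 * 100 = 86.7%

86.7


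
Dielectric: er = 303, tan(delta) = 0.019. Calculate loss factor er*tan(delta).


Loss = 303 * 0.019 = 5.757

5.757


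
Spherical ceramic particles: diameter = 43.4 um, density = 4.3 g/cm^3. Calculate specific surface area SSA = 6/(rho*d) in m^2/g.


SSA = 6 / (4.3 * 43.4) = 0.032 m^2/g

0.032


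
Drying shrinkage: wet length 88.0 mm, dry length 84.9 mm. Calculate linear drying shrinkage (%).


DS = (88.0 - 84.9) / 88.0 * 100 = 3.52%

3.52


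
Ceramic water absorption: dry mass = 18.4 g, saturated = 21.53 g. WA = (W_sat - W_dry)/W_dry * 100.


WA = (21.53 - 18.4) / 18.4 * 100 = 17.01%

17.01


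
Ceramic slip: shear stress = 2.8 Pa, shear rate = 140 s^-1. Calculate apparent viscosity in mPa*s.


eta = tau/gamma * 1000 = 2.8/140 * 1000 = 20.0 mPa*s

20.0


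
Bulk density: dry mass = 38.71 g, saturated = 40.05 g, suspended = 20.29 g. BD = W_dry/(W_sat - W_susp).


BD = 38.71 / (40.05 - 20.29) = 38.71 / 19.76 = 1.959 g/cm^3

1.959


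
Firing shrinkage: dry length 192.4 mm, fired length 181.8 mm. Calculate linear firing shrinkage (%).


FS = (192.4 - 181.8) / 192.4 * 100 = 5.51%

5.51


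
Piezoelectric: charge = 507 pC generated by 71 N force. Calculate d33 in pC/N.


d33 = 507 / 71 = 7.1 pC/N

7.1


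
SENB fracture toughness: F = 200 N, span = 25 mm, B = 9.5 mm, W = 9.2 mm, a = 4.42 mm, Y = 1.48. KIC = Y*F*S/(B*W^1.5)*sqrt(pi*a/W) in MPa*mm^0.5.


KIC = 1.48*200*25/(9.5*9.2^1.5)*sqrt(pi*4.42/9.2) = 34.29

34.29


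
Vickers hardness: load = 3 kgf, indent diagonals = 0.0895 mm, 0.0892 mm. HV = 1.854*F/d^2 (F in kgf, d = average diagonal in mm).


d_avg = (0.0895+0.0892)/2 = 0.08935 mm
HV = 1.854*3/0.08935^2 = 697

697


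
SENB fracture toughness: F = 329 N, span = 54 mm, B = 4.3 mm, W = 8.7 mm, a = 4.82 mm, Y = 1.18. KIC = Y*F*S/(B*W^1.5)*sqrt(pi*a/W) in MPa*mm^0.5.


KIC = 1.18*329*54/(4.3*8.7^1.5)*sqrt(pi*4.82/8.7) = 250.65

250.65


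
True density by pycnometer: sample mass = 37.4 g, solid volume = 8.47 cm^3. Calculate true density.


TD = 37.4 / 8.47 = 4.416 g/cm^3

4.416


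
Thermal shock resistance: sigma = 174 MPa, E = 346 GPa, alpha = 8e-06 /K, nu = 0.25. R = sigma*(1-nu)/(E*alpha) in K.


R = 174*(1-0.25)/(346*1000*8e-06) = 47 K

47


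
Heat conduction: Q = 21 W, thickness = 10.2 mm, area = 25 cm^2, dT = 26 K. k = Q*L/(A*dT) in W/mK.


k = 21*10.2/1000/(25/10000*26) = 3.3 W/mK

3.3


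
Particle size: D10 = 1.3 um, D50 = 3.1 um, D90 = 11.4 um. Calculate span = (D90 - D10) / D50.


Span = (11.4 - 1.3) / 3.1 = 10.1 / 3.1 = 3.258

3.258


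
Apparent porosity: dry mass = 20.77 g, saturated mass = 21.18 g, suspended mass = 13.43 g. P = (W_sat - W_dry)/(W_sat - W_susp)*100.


P = (21.18 - 20.77) / (21.18 - 13.43) * 100 = 0.41 / 7.75 * 100 = 5.3%

5.3


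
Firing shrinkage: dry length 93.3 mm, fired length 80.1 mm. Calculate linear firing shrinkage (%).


FS = (93.3 - 80.1) / 93.3 * 100 = 14.15%

14.15


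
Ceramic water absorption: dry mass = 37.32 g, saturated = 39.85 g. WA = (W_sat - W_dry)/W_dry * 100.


WA = (39.85 - 37.32) / 37.32 * 100 = 6.78%

6.78


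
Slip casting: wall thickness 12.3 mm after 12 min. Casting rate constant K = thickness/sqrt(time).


K = 12.3 / sqrt(12) = 12.3 / 3.4641 = 3.551 mm/min^0.5

3.551


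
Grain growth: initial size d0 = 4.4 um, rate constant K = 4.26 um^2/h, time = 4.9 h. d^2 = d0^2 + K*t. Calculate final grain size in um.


d^2 = 4.4^2 + 4.26*4.9 = 40.234
d = sqrt(40.234) = 6.34 um

6.34


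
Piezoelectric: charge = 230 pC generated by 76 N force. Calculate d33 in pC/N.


d33 = 230 / 76 = 3.0 pC/N

3.0


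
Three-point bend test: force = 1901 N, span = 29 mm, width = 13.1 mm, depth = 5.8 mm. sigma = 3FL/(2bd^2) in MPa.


sigma = 3*1901*29/(2*13.1*5.8^2) = 187.6 MPa

187.6


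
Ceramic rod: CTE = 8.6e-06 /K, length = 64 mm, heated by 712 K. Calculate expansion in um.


dL = 8.6e-06 * 64 * 712 * 1000 = 391.885 um

391.885


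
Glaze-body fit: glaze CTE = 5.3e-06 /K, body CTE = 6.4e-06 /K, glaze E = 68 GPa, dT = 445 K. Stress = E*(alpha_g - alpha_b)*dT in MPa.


Stress = 68*1000*(5.3e-06 - 6.4e-06)*445 = -33.3 MPa

-33.3


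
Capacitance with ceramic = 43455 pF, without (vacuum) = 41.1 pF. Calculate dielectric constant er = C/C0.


er = 43455 / 41.1 = 1057.3

1057.3


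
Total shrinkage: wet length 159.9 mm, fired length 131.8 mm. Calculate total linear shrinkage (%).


TS = (159.9 - 131.8) / 159.9 * 100 = 17.57%

17.57


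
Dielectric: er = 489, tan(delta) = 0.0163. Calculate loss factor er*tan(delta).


Loss = 489 * 0.0163 = 7.971

7.971


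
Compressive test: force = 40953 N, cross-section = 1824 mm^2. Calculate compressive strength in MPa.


CS = 40953 / 1824 = 22.5 MPa

22.5


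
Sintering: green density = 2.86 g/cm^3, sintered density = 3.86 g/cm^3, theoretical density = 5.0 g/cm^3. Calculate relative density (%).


Relative = 3.86 / 5.0 * 100 = 77.2%

77.2


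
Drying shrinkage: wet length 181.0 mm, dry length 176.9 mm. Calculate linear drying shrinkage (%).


DS = (181.0 - 176.9) / 181.0 * 100 = 2.27%

2.27


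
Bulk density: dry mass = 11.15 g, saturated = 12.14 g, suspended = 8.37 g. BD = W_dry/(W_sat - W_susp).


BD = 11.15 / (12.14 - 8.37) = 11.15 / 3.77 = 2.958 g/cm^3

2.958


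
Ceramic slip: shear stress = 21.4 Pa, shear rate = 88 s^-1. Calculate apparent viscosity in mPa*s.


eta = tau/gamma * 1000 = 21.4/88 * 1000 = 243.2 mPa*s

243.2


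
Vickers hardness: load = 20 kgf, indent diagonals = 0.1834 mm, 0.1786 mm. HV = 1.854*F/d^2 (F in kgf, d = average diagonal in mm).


d_avg = (0.1834+0.1786)/2 = 0.181 mm
HV = 1.854*20/0.181^2 = 1132

1132


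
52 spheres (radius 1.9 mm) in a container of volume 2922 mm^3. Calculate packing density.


V_sphere = 4/3*pi*1.9^3 = 28.7309 mm^3
Total V = 52*28.7309 = 1494.0068 mm^3
PD = 1494.0068 / 2922 = 0.511

0.511


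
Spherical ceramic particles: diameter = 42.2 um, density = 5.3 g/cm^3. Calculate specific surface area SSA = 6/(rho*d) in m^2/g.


SSA = 6 / (5.3 * 42.2) = 0.027 m^2/g

0.027


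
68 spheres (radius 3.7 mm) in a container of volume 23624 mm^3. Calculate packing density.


V_sphere = 4/3*pi*3.7^3 = 212.1748 mm^3
Total V = 68*212.1748 = 14427.8864 mm^3
PD = 14427.8864 / 23624 = 0.611

0.611


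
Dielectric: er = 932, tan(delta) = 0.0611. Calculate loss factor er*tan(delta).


Loss = 932 * 0.0611 = 56.945

56.945


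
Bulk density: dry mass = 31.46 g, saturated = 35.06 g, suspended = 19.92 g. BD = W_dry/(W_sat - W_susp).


BD = 31.46 / (35.06 - 19.92) = 31.46 / 15.14 = 2.078 g/cm^3

2.078


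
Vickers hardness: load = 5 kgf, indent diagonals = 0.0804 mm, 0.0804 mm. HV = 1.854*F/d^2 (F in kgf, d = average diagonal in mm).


d_avg = (0.0804+0.0804)/2 = 0.0804 mm
HV = 1.854*5/0.0804^2 = 1434

1434


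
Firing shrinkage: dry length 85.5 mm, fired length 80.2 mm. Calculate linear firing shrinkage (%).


FS = (85.5 - 80.2) / 85.5 * 100 = 6.2%

6.2


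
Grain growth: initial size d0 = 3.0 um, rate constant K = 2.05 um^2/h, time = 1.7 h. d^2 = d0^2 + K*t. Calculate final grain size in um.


d^2 = 3.0^2 + 2.05*1.7 = 12.485
d = sqrt(12.485) = 3.53 um

3.53


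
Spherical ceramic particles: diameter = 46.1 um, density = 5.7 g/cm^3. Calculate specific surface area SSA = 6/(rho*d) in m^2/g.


SSA = 6 / (5.7 * 46.1) = 0.023 m^2/g

0.023


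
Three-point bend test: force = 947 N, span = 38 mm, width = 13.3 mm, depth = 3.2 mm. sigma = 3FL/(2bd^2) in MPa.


sigma = 3*947*38/(2*13.3*3.2^2) = 396.3 MPa

396.3


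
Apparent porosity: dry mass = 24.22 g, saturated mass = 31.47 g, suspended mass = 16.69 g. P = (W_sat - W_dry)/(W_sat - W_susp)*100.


P = (31.47 - 24.22) / (31.47 - 16.69) * 100 = 7.25 / 14.78 * 100 = 49.1%

49.1


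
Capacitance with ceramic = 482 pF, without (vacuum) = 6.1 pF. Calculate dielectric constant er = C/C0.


er = 482 / 6.1 = 79.02

79.02


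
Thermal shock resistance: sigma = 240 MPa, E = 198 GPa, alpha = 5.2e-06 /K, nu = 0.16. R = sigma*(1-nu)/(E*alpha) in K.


R = 240*(1-0.16)/(198*1000*5.2e-06) = 196 K

196


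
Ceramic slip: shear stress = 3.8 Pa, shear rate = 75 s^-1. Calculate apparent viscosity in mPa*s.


eta = tau/gamma * 1000 = 3.8/75 * 1000 = 50.7 mPa*s

50.7


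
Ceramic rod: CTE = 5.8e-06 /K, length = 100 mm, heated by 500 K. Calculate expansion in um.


dL = 5.8e-06 * 100 * 500 * 1000 = 290.0 um

290.0


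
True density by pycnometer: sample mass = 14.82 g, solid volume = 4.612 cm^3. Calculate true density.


TD = 14.82 / 4.612 = 3.213 g/cm^3

3.213


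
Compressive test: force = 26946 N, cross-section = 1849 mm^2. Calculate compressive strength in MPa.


CS = 26946 / 1849 = 14.6 MPa

14.6


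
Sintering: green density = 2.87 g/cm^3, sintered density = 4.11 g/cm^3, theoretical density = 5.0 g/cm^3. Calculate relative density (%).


Relative = 4.11 / 5.0 * 100 = 82.2%

82.2


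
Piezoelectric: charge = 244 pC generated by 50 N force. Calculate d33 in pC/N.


d33 = 244 / 50 = 4.9 pC/N

4.9


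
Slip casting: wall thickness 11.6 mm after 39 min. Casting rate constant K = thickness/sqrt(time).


K = 11.6 / sqrt(39) = 11.6 / 6.245 = 1.857 mm/min^0.5

1.857


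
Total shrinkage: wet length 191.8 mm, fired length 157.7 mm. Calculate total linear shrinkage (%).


TS = (191.8 - 157.7) / 191.8 * 100 = 17.78%

17.78


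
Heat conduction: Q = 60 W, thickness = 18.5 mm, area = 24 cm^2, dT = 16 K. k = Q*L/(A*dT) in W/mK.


k = 60*18.5/1000/(24/10000*16) = 28.91 W/mK

28.91


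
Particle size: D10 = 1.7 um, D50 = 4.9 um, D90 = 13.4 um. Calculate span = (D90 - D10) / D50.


Span = (13.4 - 1.7) / 4.9 = 11.7 / 4.9 = 2.388

2.388


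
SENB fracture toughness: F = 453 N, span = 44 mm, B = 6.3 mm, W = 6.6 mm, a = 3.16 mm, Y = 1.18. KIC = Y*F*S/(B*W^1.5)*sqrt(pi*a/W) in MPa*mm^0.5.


KIC = 1.18*453*44/(6.3*6.6^1.5)*sqrt(pi*3.16/6.6) = 270.04

270.04


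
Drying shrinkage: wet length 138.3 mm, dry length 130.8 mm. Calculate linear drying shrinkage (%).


DS = (138.3 - 130.8) / 138.3 * 100 = 5.42%

5.42


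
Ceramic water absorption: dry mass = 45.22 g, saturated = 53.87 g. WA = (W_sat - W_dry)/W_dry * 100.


WA = (53.87 - 45.22) / 45.22 * 100 = 19.13%

19.13


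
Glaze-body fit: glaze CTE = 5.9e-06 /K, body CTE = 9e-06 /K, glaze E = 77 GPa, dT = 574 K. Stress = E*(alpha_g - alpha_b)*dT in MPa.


Stress = 77*1000*(5.9e-06 - 9e-06)*574 = -137.0 MPa

-137.0


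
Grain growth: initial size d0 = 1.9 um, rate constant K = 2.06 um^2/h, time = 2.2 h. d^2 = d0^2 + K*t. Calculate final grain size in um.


d^2 = 1.9^2 + 2.06*2.2 = 8.142
d = sqrt(8.142) = 2.85 um

2.85


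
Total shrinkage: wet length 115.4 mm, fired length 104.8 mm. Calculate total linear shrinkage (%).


TS = (115.4 - 104.8) / 115.4 * 100 = 9.19%

9.19


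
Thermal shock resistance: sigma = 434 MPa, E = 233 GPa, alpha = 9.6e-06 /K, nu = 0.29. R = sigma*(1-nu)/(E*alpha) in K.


R = 434*(1-0.29)/(233*1000*9.6e-06) = 138 K

138


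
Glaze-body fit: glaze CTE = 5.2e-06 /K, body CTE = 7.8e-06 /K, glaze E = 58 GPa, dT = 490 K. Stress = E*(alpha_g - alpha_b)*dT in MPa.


Stress = 58*1000*(5.2e-06 - 7.8e-06)*490 = -73.9 MPa

-73.9


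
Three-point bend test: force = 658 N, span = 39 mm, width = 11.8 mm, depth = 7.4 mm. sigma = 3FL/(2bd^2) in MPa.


sigma = 3*658*39/(2*11.8*7.4^2) = 59.6 MPa

59.6


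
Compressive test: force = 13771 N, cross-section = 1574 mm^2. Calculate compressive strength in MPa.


CS = 13771 / 1574 = 8.7 MPa

8.7


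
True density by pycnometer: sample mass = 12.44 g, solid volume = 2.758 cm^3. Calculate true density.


TD = 12.44 / 2.758 = 4.511 g/cm^3

4.511


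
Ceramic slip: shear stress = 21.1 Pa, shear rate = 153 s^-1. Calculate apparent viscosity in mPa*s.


eta = tau/gamma * 1000 = 21.1/153 * 1000 = 137.9 mPa*s

137.9


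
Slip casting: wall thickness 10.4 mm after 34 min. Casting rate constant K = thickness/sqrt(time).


K = 10.4 / sqrt(34) = 10.4 / 5.831 = 1.784 mm/min^0.5

1.784


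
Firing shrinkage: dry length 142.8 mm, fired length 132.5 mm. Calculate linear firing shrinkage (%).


FS = (142.8 - 132.5) / 142.8 * 100 = 7.21%

7.21


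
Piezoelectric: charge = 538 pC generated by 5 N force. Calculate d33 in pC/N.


d33 = 538 / 5 = 107.6 pC/N

107.6


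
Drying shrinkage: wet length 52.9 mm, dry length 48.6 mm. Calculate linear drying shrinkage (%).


DS = (52.9 - 48.6) / 52.9 * 100 = 8.13%

8.13


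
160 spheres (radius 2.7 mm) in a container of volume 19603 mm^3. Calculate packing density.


V_sphere = 4/3*pi*2.7^3 = 82.448 mm^3
Total V = 160*82.448 = 13191.68 mm^3
PD = 13191.68 / 19603 = 0.673

0.673


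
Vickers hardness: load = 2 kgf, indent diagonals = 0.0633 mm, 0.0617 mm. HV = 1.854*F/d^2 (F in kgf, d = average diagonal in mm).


d_avg = (0.0633+0.0617)/2 = 0.0625 mm
HV = 1.854*2/0.0625^2 = 949

949


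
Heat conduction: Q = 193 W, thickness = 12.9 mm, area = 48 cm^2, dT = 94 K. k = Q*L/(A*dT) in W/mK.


k = 193*12.9/1000/(48/10000*94) = 5.52 W/mK

5.52


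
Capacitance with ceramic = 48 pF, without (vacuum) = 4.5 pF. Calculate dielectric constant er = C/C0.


er = 48 / 4.5 = 10.67

10.67


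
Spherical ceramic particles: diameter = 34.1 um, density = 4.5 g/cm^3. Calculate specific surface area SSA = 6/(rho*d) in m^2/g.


SSA = 6 / (4.5 * 34.1) = 0.039 m^2/g

0.039


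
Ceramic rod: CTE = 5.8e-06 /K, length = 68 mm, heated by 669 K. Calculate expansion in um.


dL = 5.8e-06 * 68 * 669 * 1000 = 263.854 um

263.854


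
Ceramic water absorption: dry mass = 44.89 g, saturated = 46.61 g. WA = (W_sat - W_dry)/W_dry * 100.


WA = (46.61 - 44.89) / 44.89 * 100 = 3.83%

3.83


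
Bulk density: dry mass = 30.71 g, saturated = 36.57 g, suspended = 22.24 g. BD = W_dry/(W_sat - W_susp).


BD = 30.71 / (36.57 - 22.24) = 30.71 / 14.33 = 2.143 g/cm^3

2.143


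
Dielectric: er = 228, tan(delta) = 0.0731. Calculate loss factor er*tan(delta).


Loss = 228 * 0.0731 = 16.667

16.667


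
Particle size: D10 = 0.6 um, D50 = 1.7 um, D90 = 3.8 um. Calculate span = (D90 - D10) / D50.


Span = (3.8 - 0.6) / 1.7 = 3.2 / 1.7 = 1.882

1.882


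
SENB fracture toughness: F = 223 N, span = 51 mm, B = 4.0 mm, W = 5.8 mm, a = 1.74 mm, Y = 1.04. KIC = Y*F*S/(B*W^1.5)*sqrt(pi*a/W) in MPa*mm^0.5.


KIC = 1.04*223*51/(4.0*5.8^1.5)*sqrt(pi*1.74/5.8) = 205.51

205.51


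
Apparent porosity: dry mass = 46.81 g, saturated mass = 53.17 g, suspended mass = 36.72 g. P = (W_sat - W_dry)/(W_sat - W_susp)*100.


P = (53.17 - 46.81) / (53.17 - 36.72) * 100 = 6.36 / 16.45 * 100 = 38.7%

38.7


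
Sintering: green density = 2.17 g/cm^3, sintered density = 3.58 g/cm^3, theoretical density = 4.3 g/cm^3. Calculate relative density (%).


Relative = 3.58 / 4.3 * 100 = 83.3%

83.3


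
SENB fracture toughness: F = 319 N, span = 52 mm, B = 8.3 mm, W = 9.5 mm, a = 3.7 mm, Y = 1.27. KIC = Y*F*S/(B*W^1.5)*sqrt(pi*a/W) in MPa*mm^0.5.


KIC = 1.27*319*52/(8.3*9.5^1.5)*sqrt(pi*3.7/9.5) = 95.88

95.88


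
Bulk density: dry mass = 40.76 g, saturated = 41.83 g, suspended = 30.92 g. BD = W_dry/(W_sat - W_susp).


BD = 40.76 / (41.83 - 30.92) = 40.76 / 10.91 = 3.736 g/cm^3

3.736


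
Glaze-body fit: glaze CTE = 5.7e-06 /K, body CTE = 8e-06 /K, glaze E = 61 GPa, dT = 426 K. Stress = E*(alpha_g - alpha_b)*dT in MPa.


Stress = 61*1000*(5.7e-06 - 8e-06)*426 = -59.8 MPa

-59.8


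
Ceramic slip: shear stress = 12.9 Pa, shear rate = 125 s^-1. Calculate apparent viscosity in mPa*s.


eta = tau/gamma * 1000 = 12.9/125 * 1000 = 103.2 mPa*s

103.2


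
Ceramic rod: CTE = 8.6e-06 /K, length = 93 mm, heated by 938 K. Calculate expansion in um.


dL = 8.6e-06 * 93 * 938 * 1000 = 750.212 um

750.212


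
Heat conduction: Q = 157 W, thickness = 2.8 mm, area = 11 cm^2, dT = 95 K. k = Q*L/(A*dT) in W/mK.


k = 157*2.8/1000/(11/10000*95) = 4.21 W/mK

4.21


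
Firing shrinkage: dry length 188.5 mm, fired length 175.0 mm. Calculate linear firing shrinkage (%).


FS = (188.5 - 175.0) / 188.5 * 100 = 7.16%

7.16


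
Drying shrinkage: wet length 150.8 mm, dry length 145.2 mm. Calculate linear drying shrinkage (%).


DS = (150.8 - 145.2) / 150.8 * 100 = 3.71%

3.71


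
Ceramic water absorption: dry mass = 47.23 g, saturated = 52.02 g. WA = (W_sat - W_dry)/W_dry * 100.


WA = (52.02 - 47.23) / 47.23 * 100 = 10.14%

10.14


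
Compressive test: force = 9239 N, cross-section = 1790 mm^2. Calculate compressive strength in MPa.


CS = 9239 / 1790 = 5.2 MPa

5.2


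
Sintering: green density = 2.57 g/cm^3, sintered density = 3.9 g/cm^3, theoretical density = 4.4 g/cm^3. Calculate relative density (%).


Relative = 3.9 / 4.4 * 100 = 88.6%

88.6


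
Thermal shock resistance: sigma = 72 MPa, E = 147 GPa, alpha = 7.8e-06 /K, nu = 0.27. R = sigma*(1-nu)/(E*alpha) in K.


R = 72*(1-0.27)/(147*1000*7.8e-06) = 46 K

46


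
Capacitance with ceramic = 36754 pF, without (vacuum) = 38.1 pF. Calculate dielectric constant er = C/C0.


er = 36754 / 38.1 = 964.67

964.67


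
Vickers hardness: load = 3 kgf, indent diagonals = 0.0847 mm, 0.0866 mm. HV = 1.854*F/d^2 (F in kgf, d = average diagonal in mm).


d_avg = (0.0847+0.0866)/2 = 0.08565 mm
HV = 1.854*3/0.08565^2 = 758

758


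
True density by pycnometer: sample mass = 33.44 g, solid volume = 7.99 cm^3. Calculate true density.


TD = 33.44 / 7.99 = 4.185 g/cm^3

4.185


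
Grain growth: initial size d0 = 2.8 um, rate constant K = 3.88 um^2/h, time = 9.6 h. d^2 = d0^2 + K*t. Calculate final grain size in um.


d^2 = 2.8^2 + 3.88*9.6 = 45.088
d = sqrt(45.088) = 6.71 um

6.71


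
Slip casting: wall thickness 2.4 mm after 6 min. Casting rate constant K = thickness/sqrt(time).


K = 2.4 / sqrt(6) = 2.4 / 2.4495 = 0.98 mm/min^0.5

0.98


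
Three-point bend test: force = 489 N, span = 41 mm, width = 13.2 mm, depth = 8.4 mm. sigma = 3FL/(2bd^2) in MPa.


sigma = 3*489*41/(2*13.2*8.4^2) = 32.3 MPa

32.3


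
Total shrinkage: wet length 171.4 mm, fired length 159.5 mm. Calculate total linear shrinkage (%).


TS = (171.4 - 159.5) / 171.4 * 100 = 6.94%

6.94


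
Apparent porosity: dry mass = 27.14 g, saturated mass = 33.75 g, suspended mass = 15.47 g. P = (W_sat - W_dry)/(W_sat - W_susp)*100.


P = (33.75 - 27.14) / (33.75 - 15.47) * 100 = 6.61 / 18.28 * 100 = 36.2%

36.2


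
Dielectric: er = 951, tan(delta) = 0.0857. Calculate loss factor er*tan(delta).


Loss = 951 * 0.0857 = 81.501

81.501


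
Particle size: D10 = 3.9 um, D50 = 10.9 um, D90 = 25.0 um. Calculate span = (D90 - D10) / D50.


Span = (25.0 - 3.9) / 10.9 = 21.1 / 10.9 = 1.936

1.936


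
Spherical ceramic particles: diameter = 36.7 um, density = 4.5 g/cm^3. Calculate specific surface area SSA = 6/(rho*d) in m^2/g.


SSA = 6 / (4.5 * 36.7) = 0.036 m^2/g

0.036


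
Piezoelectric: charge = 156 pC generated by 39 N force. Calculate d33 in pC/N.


d33 = 156 / 39 = 4.0 pC/N

4.0


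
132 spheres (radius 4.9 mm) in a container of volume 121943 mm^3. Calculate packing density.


V_sphere = 4/3*pi*4.9^3 = 492.807 mm^3
Total V = 132*492.807 = 65050.524 mm^3
PD = 65050.524 / 121943 = 0.533

0.533


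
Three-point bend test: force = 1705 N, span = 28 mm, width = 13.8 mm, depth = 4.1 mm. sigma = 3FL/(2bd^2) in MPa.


sigma = 3*1705*28/(2*13.8*4.1^2) = 308.7 MPa

308.7


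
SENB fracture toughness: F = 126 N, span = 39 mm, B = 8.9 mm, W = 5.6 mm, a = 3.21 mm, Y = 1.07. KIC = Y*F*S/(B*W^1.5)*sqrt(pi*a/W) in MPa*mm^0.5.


KIC = 1.07*126*39/(8.9*5.6^1.5)*sqrt(pi*3.21/5.6) = 59.82

59.82


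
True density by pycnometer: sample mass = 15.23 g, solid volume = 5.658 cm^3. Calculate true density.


TD = 15.23 / 5.658 = 2.692 g/cm^3

2.692


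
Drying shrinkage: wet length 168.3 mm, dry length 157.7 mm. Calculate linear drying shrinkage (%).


DS = (168.3 - 157.7) / 168.3 * 100 = 6.3%

6.3


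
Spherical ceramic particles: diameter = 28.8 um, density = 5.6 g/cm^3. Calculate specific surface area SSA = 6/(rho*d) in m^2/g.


SSA = 6 / (5.6 * 28.8) = 0.037 m^2/g

0.037


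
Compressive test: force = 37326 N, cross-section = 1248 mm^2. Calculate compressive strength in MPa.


CS = 37326 / 1248 = 29.9 MPa

29.9


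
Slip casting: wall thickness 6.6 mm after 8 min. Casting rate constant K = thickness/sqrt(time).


K = 6.6 / sqrt(8) = 6.6 / 2.8284 = 2.333 mm/min^0.5

2.333


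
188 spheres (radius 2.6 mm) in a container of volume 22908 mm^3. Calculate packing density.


V_sphere = 4/3*pi*2.6^3 = 73.6222 mm^3
Total V = 188*73.6222 = 13840.9736 mm^3
PD = 13840.9736 / 22908 = 0.604

0.604


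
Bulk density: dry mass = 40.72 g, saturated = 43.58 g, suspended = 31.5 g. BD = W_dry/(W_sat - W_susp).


BD = 40.72 / (43.58 - 31.5) = 40.72 / 12.08 = 3.371 g/cm^3

3.371


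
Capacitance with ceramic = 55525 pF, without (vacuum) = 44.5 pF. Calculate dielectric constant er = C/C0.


er = 55525 / 44.5 = 1247.75

1247.75


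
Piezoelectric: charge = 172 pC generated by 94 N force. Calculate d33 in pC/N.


d33 = 172 / 94 = 1.8 pC/N

1.8


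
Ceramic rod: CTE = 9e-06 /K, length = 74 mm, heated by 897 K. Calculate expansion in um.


dL = 9e-06 * 74 * 897 * 1000 = 597.402 um

597.402


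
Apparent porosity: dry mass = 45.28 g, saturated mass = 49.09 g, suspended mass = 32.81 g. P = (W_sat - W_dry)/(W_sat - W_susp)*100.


P = (49.09 - 45.28) / (49.09 - 32.81) * 100 = 3.81 / 16.28 * 100 = 23.4%

23.4


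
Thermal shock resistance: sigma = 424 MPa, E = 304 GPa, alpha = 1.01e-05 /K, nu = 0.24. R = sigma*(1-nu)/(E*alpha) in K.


R = 424*(1-0.24)/(304*1000*1.01e-05) = 105 K

105


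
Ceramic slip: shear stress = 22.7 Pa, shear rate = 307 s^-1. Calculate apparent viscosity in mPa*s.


eta = tau/gamma * 1000 = 22.7/307 * 1000 = 73.9 mPa*s

73.9


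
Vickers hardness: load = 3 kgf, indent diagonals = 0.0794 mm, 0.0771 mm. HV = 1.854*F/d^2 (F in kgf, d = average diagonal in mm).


d_avg = (0.0794+0.0771)/2 = 0.07825 mm
HV = 1.854*3/0.07825^2 = 908

908


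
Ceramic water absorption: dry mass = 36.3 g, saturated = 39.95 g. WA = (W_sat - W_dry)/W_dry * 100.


WA = (39.95 - 36.3) / 36.3 * 100 = 10.06%

10.06


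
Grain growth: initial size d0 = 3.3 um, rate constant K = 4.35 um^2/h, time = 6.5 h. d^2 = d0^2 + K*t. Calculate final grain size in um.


d^2 = 3.3^2 + 4.35*6.5 = 39.165
d = sqrt(39.165) = 6.26 um

6.26


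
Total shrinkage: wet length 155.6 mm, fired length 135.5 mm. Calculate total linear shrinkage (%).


TS = (155.6 - 135.5) / 155.6 * 100 = 12.92%

12.92


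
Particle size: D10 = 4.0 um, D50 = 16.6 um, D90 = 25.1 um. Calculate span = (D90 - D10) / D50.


Span = (25.1 - 4.0) / 16.6 = 21.1 / 16.6 = 1.271

1.271


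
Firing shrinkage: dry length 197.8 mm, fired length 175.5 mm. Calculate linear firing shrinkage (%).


FS = (197.8 - 175.5) / 197.8 * 100 = 11.27%

11.27


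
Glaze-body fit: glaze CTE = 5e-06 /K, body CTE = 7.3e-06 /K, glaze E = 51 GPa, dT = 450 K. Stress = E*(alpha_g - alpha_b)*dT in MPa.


Stress = 51*1000*(5e-06 - 7.3e-06)*450 = -52.8 MPa

-52.8


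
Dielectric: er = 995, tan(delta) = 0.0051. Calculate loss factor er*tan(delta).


Loss = 995 * 0.0051 = 5.075

5.075


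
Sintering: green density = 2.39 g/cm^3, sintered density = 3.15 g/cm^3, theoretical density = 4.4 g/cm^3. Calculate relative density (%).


Relative = 3.15 / 4.4 * 100 = 71.6%

71.6


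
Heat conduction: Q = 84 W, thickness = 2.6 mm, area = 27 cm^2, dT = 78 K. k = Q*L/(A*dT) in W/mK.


k = 84*2.6/1000/(27/10000*78) = 1.04 W/mK

1.04


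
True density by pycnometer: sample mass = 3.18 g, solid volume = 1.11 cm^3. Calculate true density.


TD = 3.18 / 1.11 = 2.865 g/cm^3

2.865


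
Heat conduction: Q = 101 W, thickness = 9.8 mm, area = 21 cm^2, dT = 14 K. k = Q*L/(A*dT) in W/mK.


k = 101*9.8/1000/(21/10000*14) = 33.67 W/mK

33.67


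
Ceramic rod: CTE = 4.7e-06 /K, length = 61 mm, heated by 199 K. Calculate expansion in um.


dL = 4.7e-06 * 61 * 199 * 1000 = 57.053 um

57.053


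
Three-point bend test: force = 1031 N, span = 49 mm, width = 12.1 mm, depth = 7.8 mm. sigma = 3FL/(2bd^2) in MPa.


sigma = 3*1031*49/(2*12.1*7.8^2) = 102.9 MPa

102.9


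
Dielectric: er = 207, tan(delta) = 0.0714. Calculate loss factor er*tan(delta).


Loss = 207 * 0.0714 = 14.78

14.78


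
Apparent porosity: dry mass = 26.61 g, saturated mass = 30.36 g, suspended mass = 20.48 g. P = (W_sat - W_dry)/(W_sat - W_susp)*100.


P = (30.36 - 26.61) / (30.36 - 20.48) * 100 = 3.75 / 9.88 * 100 = 38.0%

38.0


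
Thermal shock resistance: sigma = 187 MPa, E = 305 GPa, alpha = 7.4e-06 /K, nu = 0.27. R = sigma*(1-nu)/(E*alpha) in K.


R = 187*(1-0.27)/(305*1000*7.4e-06) = 60 K

60


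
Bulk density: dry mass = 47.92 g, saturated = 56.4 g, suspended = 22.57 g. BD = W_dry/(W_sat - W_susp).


BD = 47.92 / (56.4 - 22.57) = 47.92 / 33.83 = 1.416 g/cm^3

1.416


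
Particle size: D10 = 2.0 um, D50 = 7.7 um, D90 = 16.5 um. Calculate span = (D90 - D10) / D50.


Span = (16.5 - 2.0) / 7.7 = 14.5 / 7.7 = 1.883

1.883


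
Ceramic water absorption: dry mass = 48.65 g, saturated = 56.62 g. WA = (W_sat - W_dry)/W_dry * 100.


WA = (56.62 - 48.65) / 48.65 * 100 = 16.38%

16.38


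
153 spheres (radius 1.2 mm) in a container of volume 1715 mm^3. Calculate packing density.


V_sphere = 4/3*pi*1.2^3 = 7.2382 mm^3
Total V = 153*7.2382 = 1107.4446 mm^3
PD = 1107.4446 / 1715 = 0.646

0.646


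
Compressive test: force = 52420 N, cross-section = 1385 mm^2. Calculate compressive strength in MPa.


CS = 52420 / 1385 = 37.8 MPa

37.8


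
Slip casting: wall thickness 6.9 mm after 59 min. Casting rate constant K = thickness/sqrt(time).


K = 6.9 / sqrt(59) = 6.9 / 7.6811 = 0.898 mm/min^0.5

0.898


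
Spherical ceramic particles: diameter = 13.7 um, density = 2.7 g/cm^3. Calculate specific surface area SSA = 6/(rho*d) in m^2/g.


SSA = 6 / (2.7 * 13.7) = 0.162 m^2/g

0.162


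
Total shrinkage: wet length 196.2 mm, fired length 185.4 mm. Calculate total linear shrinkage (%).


TS = (196.2 - 185.4) / 196.2 * 100 = 5.5%

5.5


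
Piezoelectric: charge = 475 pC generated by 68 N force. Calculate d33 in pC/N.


d33 = 475 / 68 = 7.0 pC/N

7.0


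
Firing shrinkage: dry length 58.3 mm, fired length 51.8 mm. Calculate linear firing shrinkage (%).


FS = (58.3 - 51.8) / 58.3 * 100 = 11.15%

11.15


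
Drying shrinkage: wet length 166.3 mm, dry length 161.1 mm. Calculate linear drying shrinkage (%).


DS = (166.3 - 161.1) / 166.3 * 100 = 3.13%

3.13


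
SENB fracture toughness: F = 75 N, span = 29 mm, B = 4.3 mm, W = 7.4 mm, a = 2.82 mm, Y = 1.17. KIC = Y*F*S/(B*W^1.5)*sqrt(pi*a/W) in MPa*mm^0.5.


KIC = 1.17*75*29/(4.3*7.4^1.5)*sqrt(pi*2.82/7.4) = 32.17

32.17


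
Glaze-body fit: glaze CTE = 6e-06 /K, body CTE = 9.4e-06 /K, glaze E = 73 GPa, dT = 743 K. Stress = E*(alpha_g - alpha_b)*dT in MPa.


Stress = 73*1000*(6e-06 - 9.4e-06)*743 = -184.4 MPa

-184.4


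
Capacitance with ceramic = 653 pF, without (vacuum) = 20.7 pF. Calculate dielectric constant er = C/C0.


er = 653 / 20.7 = 31.55

31.55


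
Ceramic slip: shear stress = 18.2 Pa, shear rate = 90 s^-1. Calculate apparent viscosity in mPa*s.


eta = tau/gamma * 1000 = 18.2/90 * 1000 = 202.2 mPa*s

202.2


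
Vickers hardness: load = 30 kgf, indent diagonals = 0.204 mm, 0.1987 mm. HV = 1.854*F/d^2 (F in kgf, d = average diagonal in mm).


d_avg = (0.204+0.1987)/2 = 0.20135 mm
HV = 1.854*30/0.20135^2 = 1372

1372


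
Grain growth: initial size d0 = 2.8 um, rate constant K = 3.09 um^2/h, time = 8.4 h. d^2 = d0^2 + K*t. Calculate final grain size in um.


d^2 = 2.8^2 + 3.09*8.4 = 33.796
d = sqrt(33.796) = 5.81 um

5.81


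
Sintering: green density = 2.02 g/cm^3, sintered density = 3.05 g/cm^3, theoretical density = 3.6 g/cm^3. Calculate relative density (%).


Relative = 3.05 / 3.6 * 100 = 84.7%

84.7


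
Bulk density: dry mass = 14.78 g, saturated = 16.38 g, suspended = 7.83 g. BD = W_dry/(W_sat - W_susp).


BD = 14.78 / (16.38 - 7.83) = 14.78 / 8.55 = 1.729 g/cm^3

1.729


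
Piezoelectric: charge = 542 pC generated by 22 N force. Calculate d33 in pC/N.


d33 = 542 / 22 = 24.6 pC/N

24.6


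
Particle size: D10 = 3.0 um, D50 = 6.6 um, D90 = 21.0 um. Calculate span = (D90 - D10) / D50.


Span = (21.0 - 3.0) / 6.6 = 18.0 / 6.6 = 2.727

2.727


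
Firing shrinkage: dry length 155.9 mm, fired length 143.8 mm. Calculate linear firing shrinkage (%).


FS = (155.9 - 143.8) / 155.9 * 100 = 7.76%

7.76


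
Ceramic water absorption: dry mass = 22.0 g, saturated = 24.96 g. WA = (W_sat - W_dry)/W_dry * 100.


WA = (24.96 - 22.0) / 22.0 * 100 = 13.45%

13.45


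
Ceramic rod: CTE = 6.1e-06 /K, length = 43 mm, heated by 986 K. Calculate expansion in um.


dL = 6.1e-06 * 43 * 986 * 1000 = 258.628 um

258.628


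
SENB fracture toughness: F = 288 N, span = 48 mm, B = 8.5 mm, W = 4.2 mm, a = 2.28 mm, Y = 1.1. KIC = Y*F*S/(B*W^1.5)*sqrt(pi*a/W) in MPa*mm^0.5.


KIC = 1.1*288*48/(8.5*4.2^1.5)*sqrt(pi*2.28/4.2) = 271.43

271.43


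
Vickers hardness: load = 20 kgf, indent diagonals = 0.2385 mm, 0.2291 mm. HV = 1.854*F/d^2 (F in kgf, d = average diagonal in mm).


d_avg = (0.2385+0.2291)/2 = 0.2338 mm
HV = 1.854*20/0.2338^2 = 678

678


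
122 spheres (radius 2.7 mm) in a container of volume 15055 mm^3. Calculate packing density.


V_sphere = 4/3*pi*2.7^3 = 82.448 mm^3
Total V = 122*82.448 = 10058.656 mm^3
PD = 10058.656 / 15055 = 0.668

0.668


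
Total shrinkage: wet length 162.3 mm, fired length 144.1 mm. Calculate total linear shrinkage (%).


TS = (162.3 - 144.1) / 162.3 * 100 = 11.21%

11.21


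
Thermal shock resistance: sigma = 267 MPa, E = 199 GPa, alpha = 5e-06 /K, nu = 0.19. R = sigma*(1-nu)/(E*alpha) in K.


R = 267*(1-0.19)/(199*1000*5e-06) = 217 K

217


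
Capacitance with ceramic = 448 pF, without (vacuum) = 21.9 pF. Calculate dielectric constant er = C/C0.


er = 448 / 21.9 = 20.46

20.46


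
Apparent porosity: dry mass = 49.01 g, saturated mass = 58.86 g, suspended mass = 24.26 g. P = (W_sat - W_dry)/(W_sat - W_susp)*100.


P = (58.86 - 49.01) / (58.86 - 24.26) * 100 = 9.85 / 34.6 * 100 = 28.5%

28.5


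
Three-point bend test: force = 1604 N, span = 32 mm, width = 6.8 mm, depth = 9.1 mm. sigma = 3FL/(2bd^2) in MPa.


sigma = 3*1604*32/(2*6.8*9.1^2) = 136.7 MPa

136.7


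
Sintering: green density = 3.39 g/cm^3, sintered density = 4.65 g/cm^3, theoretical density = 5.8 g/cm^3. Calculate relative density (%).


Relative = 4.65 / 5.8 * 100 = 80.2%

80.2


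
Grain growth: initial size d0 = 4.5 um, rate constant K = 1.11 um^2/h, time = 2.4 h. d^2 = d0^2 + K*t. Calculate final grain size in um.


d^2 = 4.5^2 + 1.11*2.4 = 22.914
d = sqrt(22.914) = 4.79 um

4.79


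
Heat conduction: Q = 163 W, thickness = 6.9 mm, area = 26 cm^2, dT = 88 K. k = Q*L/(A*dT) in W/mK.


k = 163*6.9/1000/(26/10000*88) = 4.92 W/mK

4.92


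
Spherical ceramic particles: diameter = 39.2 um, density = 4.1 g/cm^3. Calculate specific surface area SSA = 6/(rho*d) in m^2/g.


SSA = 6 / (4.1 * 39.2) = 0.037 m^2/g

0.037


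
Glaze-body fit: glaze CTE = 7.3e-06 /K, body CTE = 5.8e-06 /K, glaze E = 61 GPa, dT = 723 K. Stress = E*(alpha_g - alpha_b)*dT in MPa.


Stress = 61*1000*(7.3e-06 - 5.8e-06)*723 = 66.2 MPa

66.2
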